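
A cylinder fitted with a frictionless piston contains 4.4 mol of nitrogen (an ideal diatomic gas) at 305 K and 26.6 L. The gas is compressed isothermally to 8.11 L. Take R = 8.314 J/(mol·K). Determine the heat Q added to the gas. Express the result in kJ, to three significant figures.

Isothermal ⇒ ΔU = 0, so Q = W = nRT ln(V₂/V₁).
Q = (4.4)(8.314)(305) ln(8.11/26.6) = 11157 × -1.188 = -13253 J.

Q ≈ -13.3 kJ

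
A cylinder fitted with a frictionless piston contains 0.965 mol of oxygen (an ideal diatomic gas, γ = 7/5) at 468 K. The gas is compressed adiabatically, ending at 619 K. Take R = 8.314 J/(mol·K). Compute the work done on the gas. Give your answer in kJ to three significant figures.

Adiabatic ⇒ Q = 0, so W_by = −ΔU = nCᵥ(T₁ − T₂).
Cᵥ = 5R/2 = 20.79 J/(mol·K).
W = (0.965)(20.79)(468 − 619) = -3029 J.
Work on gas = −W_by = 3029 J.

W ≈ 3.03 kJ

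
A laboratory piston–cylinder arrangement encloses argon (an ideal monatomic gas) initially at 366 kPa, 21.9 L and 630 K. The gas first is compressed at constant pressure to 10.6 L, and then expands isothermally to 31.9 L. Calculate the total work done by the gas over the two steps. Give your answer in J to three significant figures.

W_total ≈ 139 J

Step 1 (isobaric): W = PΔV = (366 kPa)(10.6 − 21.9 L) = -4136 J.
After step 1: P = 366 kPa, V = 10.6 L, T = 304.9 K.
Step 2 (isothermal): W = P₁V₁ ln(V₂/V₁) = (3880) ln(31.9/10.6) = 4274 J.
W_total = -4136 + 4274 = 138.6 J.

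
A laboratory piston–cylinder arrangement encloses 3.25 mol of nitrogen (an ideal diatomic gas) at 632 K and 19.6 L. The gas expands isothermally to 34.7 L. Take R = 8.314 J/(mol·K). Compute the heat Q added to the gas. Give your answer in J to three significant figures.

Q ≈ 9750 J

Isothermal ⇒ ΔU = 0, so Q = W = nRT ln(V₂/V₁).
Q = (3.25)(8.314)(632) ln(34.7/19.6) = 17077 × 0.5712 = 9755 J.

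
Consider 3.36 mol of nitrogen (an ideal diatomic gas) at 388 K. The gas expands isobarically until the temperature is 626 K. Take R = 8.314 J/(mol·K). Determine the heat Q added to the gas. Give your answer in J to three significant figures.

Q ≈ 23300 J

Isobaric: W = nRΔT = (3.36)(8.314)(238) = 6649 J.
ΔU = nCᵥΔT with Cᵥ = 5R/2: ΔU = (3.36)(20.79)(238) = 16621 J.
Q = ΔU + W = 16621 + 6649 = 23270 J.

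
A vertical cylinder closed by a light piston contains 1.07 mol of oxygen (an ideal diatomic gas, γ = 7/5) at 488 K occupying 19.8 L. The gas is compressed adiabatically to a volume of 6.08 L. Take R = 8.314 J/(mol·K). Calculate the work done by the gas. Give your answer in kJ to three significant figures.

W ≈ -6.55 kJ

Adiabatic: TV^(γ−1) = const with γ = 7/5.
T₂ = T₁ (V₁/V₂)^(γ−1) = 488 × (19.8/6.08)^0.4 = 488 × 1.604 = 782.6 K.
W_by = nCᵥ(T₁ − T₂) = (1.07)(20.79)(488 − 782.6) = -6551 J.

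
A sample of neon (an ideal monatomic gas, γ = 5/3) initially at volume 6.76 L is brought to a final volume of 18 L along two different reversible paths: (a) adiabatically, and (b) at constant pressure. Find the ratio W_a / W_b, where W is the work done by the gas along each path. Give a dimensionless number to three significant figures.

Path (a) adiabatic: W = P₁V₁(1 − (V₁/V₂)^(γ−1))/(γ−1) → W_a/(P₁V₁) = 0.7192.
Path (b) isobaric: W = P₁(V₂ − V₁) → W_b/(P₁V₁) = 1.663.
W_a / W_b = 0.7192 / 1.663 = 0.4325.

W_a / W_b ≈ 0.433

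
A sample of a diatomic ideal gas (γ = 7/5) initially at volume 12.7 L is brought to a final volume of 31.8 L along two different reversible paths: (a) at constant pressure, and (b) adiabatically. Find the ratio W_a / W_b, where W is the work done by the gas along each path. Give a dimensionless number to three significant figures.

W_a / W_b ≈ 1.96

Path (a) isobaric: W = P₁(V₂ − V₁) → W_a/(P₁V₁) = 1.504.
Path (b) adiabatic: W = P₁V₁(1 − (V₁/V₂)^(γ−1))/(γ−1) → W_b/(P₁V₁) = 0.7682.
W_a / W_b = 1.504 / 0.7682 = 1.958.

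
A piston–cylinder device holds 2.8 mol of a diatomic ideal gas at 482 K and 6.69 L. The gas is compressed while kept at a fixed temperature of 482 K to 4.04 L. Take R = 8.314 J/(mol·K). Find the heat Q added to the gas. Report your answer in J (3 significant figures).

Isothermal ⇒ ΔU = 0, so Q = W = nRT ln(V₂/V₁).
Q = (2.8)(8.314)(482) ln(4.04/6.69) = 11221 × -0.5044 = -5659 J.

Q ≈ -5660 J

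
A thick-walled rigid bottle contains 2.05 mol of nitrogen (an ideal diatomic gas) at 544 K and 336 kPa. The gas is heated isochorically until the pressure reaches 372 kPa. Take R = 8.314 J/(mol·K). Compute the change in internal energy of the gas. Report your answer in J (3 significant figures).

Constant volume ⇒ W = 0, so Q = ΔU = nCᵥΔT with Cᵥ = 5R/2 = 20.79 J/(mol·K).
At constant V, T₂/T₁ = P₂/P₁ ⇒ ΔT = T₁(P₂/P₁ − 1) = 544·(372/336 − 1) = 58.29 K.
ΔU = (2.05)(20.79)(58.29) = 2484 J.

ΔU ≈ 2480 J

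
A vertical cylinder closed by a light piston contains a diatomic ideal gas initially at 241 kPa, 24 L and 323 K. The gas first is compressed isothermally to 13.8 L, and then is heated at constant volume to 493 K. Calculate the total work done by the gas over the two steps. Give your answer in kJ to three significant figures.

Step 1 (isothermal): W = P₁V₁ ln(V₂/V₁) = (5784) ln(13.8/24) = -3201 J.
Step 2 (isochoric): W = 0 (constant volume).
W_total = -3201 + 0 = -3201 J.

W_total ≈ -3.20 kJ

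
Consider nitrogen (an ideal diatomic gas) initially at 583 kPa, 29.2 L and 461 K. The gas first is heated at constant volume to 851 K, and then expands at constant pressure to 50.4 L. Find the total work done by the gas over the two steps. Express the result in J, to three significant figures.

Step 1 (isochoric): W = 0 (constant volume).
After step 1: P = 1076 kPa (V unchanged).
Step 2 (isobaric): W = PΔV = (1076 kPa)(50.4 − 29.2 L) = 22816 J.
W_total = 0 + 22816 = 22816 J.

W_total ≈ 22800 J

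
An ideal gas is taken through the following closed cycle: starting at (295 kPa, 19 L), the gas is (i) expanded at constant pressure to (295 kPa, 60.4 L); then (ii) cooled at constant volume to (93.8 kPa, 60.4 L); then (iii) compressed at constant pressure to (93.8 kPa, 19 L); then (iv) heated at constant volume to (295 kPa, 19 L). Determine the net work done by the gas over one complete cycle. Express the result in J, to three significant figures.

W_net ≈ 8330 J

Constant-volume legs do no work.
W(i) = (295)(60.4 − 19) = 12213 J; W(iii) = (93.8)(19 − 60.4) = -3883 J.
W_net = 12213 − 3883 = 8330 J (the clockwise enclosed area).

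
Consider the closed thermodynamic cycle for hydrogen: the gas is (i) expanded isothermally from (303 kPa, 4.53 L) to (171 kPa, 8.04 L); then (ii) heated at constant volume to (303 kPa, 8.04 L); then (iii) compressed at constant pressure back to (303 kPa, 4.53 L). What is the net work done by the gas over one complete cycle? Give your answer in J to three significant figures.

Leg (i): W = PᵢVᵢ ln(V_f/Vᵢ) = (1373) ln(8.04/4.53) = 787.5 J.
Leg (ii): W = 0.
Leg (iii): W = PΔV = (303)(4.53 − 8.04) = -1064 J.
W_net = 787.5 − 1064 = -276.1 J.

W_net ≈ -276 J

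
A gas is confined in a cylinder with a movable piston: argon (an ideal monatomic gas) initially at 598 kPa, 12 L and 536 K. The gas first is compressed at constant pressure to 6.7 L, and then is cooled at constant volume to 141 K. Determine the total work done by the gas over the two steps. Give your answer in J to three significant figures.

W_total ≈ -3170 J

Step 1 (isobaric): W = PΔV = (598 kPa)(6.7 − 12 L) = -3169 J.
Step 2 (isochoric): W = 0 (constant volume).
W_total = -3169 + 0 = -3169 J.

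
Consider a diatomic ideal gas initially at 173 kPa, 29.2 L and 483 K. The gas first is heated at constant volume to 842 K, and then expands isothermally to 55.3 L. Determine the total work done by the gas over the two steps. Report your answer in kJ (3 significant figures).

Step 1 (isochoric): W = 0 (constant volume).
After step 1: P = 301.6 kPa (V unchanged).
Step 2 (isothermal): W = P₁V₁ ln(V₂/V₁) = (8806) ln(55.3/29.2) = 5624 J.
W_total = 0 + 5624 = 5624 J.

W_total ≈ 5.62 kJ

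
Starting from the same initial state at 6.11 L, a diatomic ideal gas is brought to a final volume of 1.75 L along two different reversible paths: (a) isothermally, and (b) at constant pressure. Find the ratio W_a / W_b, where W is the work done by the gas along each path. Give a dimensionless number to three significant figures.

Path (a) isothermal: W = P₁V₁ ln(V₂/V₁) → W_a/(P₁V₁) = -1.25.
Path (b) isobaric: W = P₁(V₂ − V₁) → W_b/(P₁V₁) = -0.7136.
W_a / W_b = -1.25 / -0.7136 = 1.752.

W_a / W_b ≈ 1.75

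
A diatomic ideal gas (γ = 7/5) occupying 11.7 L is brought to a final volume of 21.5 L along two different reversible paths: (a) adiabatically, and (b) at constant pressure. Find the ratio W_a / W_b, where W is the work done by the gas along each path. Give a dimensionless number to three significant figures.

W_a / W_b ≈ 0.645

Path (a) adiabatic: W = P₁V₁(1 − (V₁/V₂)^(γ−1))/(γ−1) → W_a/(P₁V₁) = 0.5401.
Path (b) isobaric: W = P₁(V₂ − V₁) → W_b/(P₁V₁) = 0.8376.
W_a / W_b = 0.5401 / 0.8376 = 0.6448.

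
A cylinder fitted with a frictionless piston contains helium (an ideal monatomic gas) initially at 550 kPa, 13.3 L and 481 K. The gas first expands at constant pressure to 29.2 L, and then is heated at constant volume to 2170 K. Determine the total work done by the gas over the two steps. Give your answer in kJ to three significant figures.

Step 1 (isobaric): W = PΔV = (550 kPa)(29.2 − 13.3 L) = 8745 J.
Step 2 (isochoric): W = 0 (constant volume).
W_total = 8745 + 0 = 8745 J.

W_total ≈ 8.74 kJ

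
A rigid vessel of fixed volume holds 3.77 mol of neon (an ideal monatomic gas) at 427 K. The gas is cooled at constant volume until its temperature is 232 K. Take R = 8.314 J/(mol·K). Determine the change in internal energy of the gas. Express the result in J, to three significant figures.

ΔU ≈ -9170 J

Constant volume ⇒ W = 0, so Q = ΔU = nCᵥΔT with Cᵥ = 3R/2 = 12.47 J/(mol·K).
ΔU = (3.77)(12.47)(232 − 427) = -9168 J.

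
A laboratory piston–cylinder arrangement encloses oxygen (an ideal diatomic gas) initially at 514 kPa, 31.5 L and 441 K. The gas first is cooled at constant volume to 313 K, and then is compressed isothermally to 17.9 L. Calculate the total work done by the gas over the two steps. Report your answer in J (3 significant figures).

W_total ≈ -6490 J

Step 1 (isochoric): W = 0 (constant volume).
After step 1: P = 364.8 kPa (V unchanged).
Step 2 (isothermal): W = P₁V₁ ln(V₂/V₁) = (11492) ln(17.9/31.5) = -6495 J.
W_total = 0 − 6495 = -6495 J.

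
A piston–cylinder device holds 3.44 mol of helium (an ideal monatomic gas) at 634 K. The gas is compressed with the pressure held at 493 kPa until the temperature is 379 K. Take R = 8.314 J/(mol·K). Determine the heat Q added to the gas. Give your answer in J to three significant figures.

Q ≈ -18200 J

Isobaric: W = nRΔT = (3.44)(8.314)(-255) = -7293 J.
ΔU = nCᵥΔT with Cᵥ = 3R/2: ΔU = (3.44)(12.47)(-255) = -10940 J.
Q = ΔU + W = -10940 − 7293 = -18233 J.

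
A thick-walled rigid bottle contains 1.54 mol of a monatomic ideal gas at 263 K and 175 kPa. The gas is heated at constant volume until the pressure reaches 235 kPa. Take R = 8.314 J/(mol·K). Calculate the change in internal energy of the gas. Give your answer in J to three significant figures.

Constant volume ⇒ W = 0, so Q = ΔU = nCᵥΔT with Cᵥ = 3R/2 = 12.47 J/(mol·K).
At constant V, T₂/T₁ = P₂/P₁ ⇒ ΔT = T₁(P₂/P₁ − 1) = 263·(235/175 − 1) = 90.17 K.
ΔU = (1.54)(12.47)(90.17) = 1732 J.

ΔU ≈ 1730 J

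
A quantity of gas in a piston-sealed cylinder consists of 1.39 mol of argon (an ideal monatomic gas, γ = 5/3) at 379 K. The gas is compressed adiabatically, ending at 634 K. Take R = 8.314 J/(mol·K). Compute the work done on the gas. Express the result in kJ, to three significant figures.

W ≈ 4.42 kJ

Adiabatic ⇒ Q = 0, so W_by = −ΔU = nCᵥ(T₁ − T₂).
Cᵥ = 3R/2 = 12.47 J/(mol·K).
W = (1.39)(12.47)(379 − 634) = -4420 J.
Work on gas = −W_by = 4420 J.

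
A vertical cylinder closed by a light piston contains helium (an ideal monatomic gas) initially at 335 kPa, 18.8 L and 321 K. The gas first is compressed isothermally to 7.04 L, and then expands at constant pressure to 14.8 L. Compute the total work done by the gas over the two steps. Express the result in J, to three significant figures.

Step 1 (isothermal): W = P₁V₁ ln(V₂/V₁) = (6298) ln(7.04/18.8) = -6186 J.
After step 1: P = 894.6 kPa, V = 7.04 L, T = 321 K.
Step 2 (isobaric): W = PΔV = (894.6 kPa)(14.8 − 7.04 L) = 6942 J.
W_total = -6186 + 6942 = 755.9 J.

W_total ≈ 756 J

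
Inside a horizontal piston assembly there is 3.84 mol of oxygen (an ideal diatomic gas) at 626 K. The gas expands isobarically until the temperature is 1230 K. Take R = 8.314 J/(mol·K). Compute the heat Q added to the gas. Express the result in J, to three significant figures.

Q ≈ 67500 J

Isobaric: W = nRΔT = (3.84)(8.314)(604) = 19283 J.
ΔU = nCᵥΔT with Cᵥ = 5R/2: ΔU = (3.84)(20.79)(604) = 48208 J.
Q = ΔU + W = 48208 + 19283 = 67491 J.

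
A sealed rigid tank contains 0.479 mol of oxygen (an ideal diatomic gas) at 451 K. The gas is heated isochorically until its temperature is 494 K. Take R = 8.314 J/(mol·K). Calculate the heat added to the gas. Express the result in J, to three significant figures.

Constant volume ⇒ W = 0, so Q = ΔU = nCᵥΔT with Cᵥ = 5R/2 = 20.79 J/(mol·K).
ΔU = (0.479)(20.79)(494 − 451) = 428.1 J.

Q ≈ 428 J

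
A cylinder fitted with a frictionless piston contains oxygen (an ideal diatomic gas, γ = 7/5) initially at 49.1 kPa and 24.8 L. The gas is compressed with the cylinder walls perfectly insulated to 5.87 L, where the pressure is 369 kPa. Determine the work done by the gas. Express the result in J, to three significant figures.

Adiabatic: W = (P₁V₁ − P₂V₂)/(γ − 1) with γ = 7/5.
P₁V₁ = 1218 J, P₂V₂ = 2166 J.
W = (1218 − 2166) / 0.4 = -2371 J.

W ≈ -2370 J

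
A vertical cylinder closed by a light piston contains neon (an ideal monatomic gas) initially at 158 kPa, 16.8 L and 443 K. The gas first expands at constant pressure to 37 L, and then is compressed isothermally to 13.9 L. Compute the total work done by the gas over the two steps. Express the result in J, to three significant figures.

Step 1 (isobaric): W = PΔV = (158 kPa)(37 − 16.8 L) = 3192 J.
After step 1: P = 158 kPa, V = 37 L, T = 975.7 K.
Step 2 (isothermal): W = P₁V₁ ln(V₂/V₁) = (5846) ln(13.9/37) = -5723 J.
W_total = 3192 − 5723 = -2532 J.

W_total ≈ -2530 J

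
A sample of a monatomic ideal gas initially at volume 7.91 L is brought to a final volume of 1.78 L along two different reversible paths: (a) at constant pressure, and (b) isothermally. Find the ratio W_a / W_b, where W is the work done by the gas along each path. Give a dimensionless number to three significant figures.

Path (a) isobaric: W = P₁(V₂ − V₁) → W_a/(P₁V₁) = -0.775.
Path (b) isothermal: W = P₁V₁ ln(V₂/V₁) → W_b/(P₁V₁) = -1.492.
W_a / W_b = -0.775 / -1.492 = 0.5196.

W_a / W_b ≈ 0.520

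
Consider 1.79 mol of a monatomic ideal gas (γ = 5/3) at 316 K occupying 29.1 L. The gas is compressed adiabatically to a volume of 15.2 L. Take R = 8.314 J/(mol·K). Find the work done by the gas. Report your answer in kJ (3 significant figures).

Adiabatic: TV^(γ−1) = const with γ = 5/3.
T₂ = T₁ (V₁/V₂)^(γ−1) = 316 × (29.1/15.2)^0.667 = 316 × 1.542 = 487.2 K.
W_by = nCᵥ(T₁ − T₂) = (1.79)(12.47)(316 − 487.2) = -3822 J.

W ≈ -3.82 kJ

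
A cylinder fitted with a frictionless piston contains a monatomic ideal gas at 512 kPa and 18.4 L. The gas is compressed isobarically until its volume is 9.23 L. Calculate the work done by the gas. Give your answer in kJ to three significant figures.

W ≈ -4.70 kJ

Isobaric: W = P ΔV.
W = (512 kPa)(9.23 − 18.4 L) = (512)(-9.17) = -4695 J.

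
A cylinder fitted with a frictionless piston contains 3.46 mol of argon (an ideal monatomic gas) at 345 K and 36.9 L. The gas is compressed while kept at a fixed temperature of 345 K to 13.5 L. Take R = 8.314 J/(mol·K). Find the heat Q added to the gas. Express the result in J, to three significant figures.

Isothermal ⇒ ΔU = 0, so Q = W = nRT ln(V₂/V₁).
Q = (3.46)(8.314)(345) ln(13.5/36.9) = 9924 × -1.006 = -9979 J.

Q ≈ -9980 J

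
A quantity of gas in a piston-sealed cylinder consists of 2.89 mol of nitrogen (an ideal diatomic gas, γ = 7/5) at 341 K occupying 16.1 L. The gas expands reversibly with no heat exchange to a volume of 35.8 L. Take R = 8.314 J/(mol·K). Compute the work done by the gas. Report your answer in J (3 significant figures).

Adiabatic: TV^(γ−1) = const with γ = 7/5.
T₂ = T₁ (V₁/V₂)^(γ−1) = 341 × (16.1/35.8)^0.4 = 341 × 0.7264 = 247.7 K.
W_by = nCᵥ(T₁ − T₂) = (2.89)(20.79)(341 − 247.7) = 5604 J.

W ≈ 5600 J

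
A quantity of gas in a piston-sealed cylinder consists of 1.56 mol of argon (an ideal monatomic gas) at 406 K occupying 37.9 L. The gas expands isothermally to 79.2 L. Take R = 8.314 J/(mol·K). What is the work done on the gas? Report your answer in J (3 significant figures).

W ≈ -3880 J

Isothermal: W = nRT ln(V₂/V₁).
W = (1.56)(8.314)(406) × ln(79.2/37.9)
  = 5266 × 0.737
W_by_gas = 3881 J; work on gas = −W_by = -3881 J.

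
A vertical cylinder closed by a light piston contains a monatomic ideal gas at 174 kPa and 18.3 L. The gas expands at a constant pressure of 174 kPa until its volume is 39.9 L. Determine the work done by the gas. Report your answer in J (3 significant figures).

Isobaric: W = P ΔV.
W = (174 kPa)(39.9 − 18.3 L) = (174)(21.6) = 3758 J.

W ≈ 3760 J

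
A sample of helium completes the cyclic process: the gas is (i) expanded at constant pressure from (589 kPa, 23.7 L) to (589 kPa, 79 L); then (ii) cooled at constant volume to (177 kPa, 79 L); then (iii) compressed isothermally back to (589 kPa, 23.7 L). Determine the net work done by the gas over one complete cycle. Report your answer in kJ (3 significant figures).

W_net ≈ 15.7 kJ

Leg (i): W = PΔV = (589)(79 − 23.7) = 32572 J.
Leg (ii): W = 0.
Leg (iii): W = PᵢVᵢ ln(V_f/Vᵢ) = (13983) ln(23.7/79) = -16835 J.
W_net = 32572 − 16835 = 15737 J.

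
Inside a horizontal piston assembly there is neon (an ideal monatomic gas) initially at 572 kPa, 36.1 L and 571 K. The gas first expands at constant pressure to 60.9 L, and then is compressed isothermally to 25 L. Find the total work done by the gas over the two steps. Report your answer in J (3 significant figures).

Step 1 (isobaric): W = PΔV = (572 kPa)(60.9 − 36.1 L) = 14186 J.
After step 1: P = 572 kPa, V = 60.9 L, T = 963.3 K.
Step 2 (isothermal): W = P₁V₁ ln(V₂/V₁) = (34835) ln(25/60.9) = -31015 J.
W_total = 14186 − 31015 = -16830 J.

W_total ≈ -16800 J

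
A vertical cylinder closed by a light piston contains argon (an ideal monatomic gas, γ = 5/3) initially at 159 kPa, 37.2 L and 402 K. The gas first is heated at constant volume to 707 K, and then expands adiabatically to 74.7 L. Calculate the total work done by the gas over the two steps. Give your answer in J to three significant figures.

Step 1 (isochoric): W = 0 (constant volume).
After step 1: P = 279.6 kPa (V unchanged).
Step 2 (adiabatic): W = (P₁V₁ − P₂V₂)/(γ−1) = (10402 − 6536)/0.667 = 5800 J.
W_total = 0 + 5800 = 5800 J.

W_total ≈ 5800 J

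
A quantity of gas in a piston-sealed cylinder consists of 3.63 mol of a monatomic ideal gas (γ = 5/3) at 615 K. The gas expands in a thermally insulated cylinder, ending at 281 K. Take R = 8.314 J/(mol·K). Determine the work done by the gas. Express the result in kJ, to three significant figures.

W ≈ 15.1 kJ

Adiabatic ⇒ Q = 0, so W_by = −ΔU = nCᵥ(T₁ − T₂).
Cᵥ = 3R/2 = 12.47 J/(mol·K).
W = (3.63)(12.47)(615 − 281) = 15120 J.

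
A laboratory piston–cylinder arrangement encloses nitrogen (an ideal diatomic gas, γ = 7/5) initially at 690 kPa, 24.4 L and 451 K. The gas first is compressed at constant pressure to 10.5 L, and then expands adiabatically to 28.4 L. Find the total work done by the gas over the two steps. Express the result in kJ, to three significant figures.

W_total ≈ -3.64 kJ

Step 1 (isobaric): W = PΔV = (690 kPa)(10.5 − 24.4 L) = -9591 J.
After step 1: P = 690 kPa, V = 10.5 L, T = 194.1 K.
Step 2 (adiabatic): W = (P₁V₁ − P₂V₂)/(γ−1) = (7245 − 4866)/0.4 = 5947 J.
W_total = -9591 + 5947 = -3644 J.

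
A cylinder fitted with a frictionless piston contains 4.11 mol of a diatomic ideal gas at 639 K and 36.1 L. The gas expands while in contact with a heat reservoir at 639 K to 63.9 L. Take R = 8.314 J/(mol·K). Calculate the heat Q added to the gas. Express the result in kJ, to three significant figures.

Isothermal ⇒ ΔU = 0, so Q = W = nRT ln(V₂/V₁).
Q = (4.11)(8.314)(639) ln(63.9/36.1) = 21835 × 0.571 = 12468 J.

Q ≈ 12.5 kJ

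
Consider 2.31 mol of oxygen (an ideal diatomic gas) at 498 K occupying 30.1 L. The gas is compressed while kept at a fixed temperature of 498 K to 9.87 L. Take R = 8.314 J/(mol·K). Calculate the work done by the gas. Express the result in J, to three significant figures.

Isothermal: W = nRT ln(V₂/V₁).
W = (2.31)(8.314)(498) × ln(9.87/30.1)
  = 9564 × -1.115
W_by_gas = -10664 J.

W ≈ -10700 J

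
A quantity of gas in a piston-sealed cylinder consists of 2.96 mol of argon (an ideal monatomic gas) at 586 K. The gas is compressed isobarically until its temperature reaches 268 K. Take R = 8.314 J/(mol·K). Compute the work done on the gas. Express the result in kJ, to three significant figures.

Isobaric: W = P ΔV = nR ΔT.
W = (2.96)(8.314)(268 − 586) = -7826 J.
Work on gas = −W_by = 7826 J.

W ≈ 7.83 kJ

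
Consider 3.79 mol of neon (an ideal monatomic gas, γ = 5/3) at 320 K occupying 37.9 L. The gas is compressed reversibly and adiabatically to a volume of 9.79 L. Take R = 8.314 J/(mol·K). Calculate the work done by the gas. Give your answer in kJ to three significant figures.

Adiabatic: TV^(γ−1) = const with γ = 5/3.
T₂ = T₁ (V₁/V₂)^(γ−1) = 320 × (37.9/9.79)^0.667 = 320 × 2.465 = 789 K.
W_by = nCᵥ(T₁ − T₂) = (3.79)(12.47)(320 − 789) = -22165 J.

W ≈ -22.2 kJ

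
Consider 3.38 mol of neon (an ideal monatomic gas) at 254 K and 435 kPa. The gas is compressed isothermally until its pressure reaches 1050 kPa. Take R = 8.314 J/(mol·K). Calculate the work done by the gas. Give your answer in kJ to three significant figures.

Isothermal process: W = nRT ln(V₂/V₁) = nRT ln(P₁/P₂).
W = (3.38)(8.314)(254) × ln(435/1050)
  = 7138 × ln(0.4143) = 7138 × -0.8812
W_by_gas = -6290 J.

W ≈ -6.29 kJ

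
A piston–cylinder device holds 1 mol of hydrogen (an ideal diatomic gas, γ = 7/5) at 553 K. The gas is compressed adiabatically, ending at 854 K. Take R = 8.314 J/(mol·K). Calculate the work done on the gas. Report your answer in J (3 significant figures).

W ≈ 6260 J

Adiabatic ⇒ Q = 0, so W_by = −ΔU = nCᵥ(T₁ − T₂).
Cᵥ = 5R/2 = 20.79 J/(mol·K).
W = (1)(20.79)(553 − 854) = -6256 J.
Work on gas = −W_by = 6256 J.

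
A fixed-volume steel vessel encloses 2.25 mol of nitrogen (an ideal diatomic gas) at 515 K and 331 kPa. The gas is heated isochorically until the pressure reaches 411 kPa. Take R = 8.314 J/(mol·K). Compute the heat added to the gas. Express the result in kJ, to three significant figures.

Constant volume ⇒ W = 0, so Q = ΔU = nCᵥΔT with Cᵥ = 5R/2 = 20.79 J/(mol·K).
At constant V, T₂/T₁ = P₂/P₁ ⇒ ΔT = T₁(P₂/P₁ − 1) = 515·(411/331 − 1) = 124.5 K.
ΔU = (2.25)(20.79)(124.5) = 5821 J.

Q ≈ 5.82 kJ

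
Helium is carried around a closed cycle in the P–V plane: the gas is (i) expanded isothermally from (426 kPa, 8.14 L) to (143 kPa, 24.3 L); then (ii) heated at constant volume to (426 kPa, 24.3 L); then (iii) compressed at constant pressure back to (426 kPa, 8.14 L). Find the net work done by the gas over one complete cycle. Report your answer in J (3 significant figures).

W_net ≈ -3090 J

Leg (i): W = PᵢVᵢ ln(V_f/Vᵢ) = (3468) ln(24.3/8.14) = 3793 J.
Leg (ii): W = 0.
Leg (iii): W = PΔV = (426)(8.14 − 24.3) = -6884 J.
W_net = 3793 − 6884 = -3092 J.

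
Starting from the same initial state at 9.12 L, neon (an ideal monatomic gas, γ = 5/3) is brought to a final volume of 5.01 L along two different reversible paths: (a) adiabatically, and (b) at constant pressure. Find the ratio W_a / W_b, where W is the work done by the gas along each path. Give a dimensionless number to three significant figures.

W_a / W_b ≈ 1.63

Path (a) adiabatic: W = P₁V₁(1 − (V₁/V₂)^(γ−1))/(γ−1) → W_a/(P₁V₁) = -0.7363.
Path (b) isobaric: W = P₁(V₂ − V₁) → W_b/(P₁V₁) = -0.4507.
W_a / W_b = -0.7363 / -0.4507 = 1.634.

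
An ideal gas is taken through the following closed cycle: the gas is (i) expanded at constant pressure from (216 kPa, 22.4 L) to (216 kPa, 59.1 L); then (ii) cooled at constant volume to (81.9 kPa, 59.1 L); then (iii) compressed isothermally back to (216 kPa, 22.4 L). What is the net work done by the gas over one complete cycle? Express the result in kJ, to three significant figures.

W_net ≈ 3.23 kJ

Leg (i): W = PΔV = (216)(59.1 − 22.4) = 7927 J.
Leg (ii): W = 0.
Leg (iii): W = PᵢVᵢ ln(V_f/Vᵢ) = (4840) ln(22.4/59.1) = -4696 J.
W_net = 7927 − 4696 = 3231 J.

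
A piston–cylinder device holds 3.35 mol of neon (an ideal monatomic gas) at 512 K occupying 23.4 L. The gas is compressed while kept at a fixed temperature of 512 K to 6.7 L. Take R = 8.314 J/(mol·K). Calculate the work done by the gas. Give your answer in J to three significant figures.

W ≈ -17800 J

Isothermal: W = nRT ln(V₂/V₁).
W = (3.35)(8.314)(512) × ln(6.7/23.4)
  = 14260 × -1.251
W_by_gas = -17834 J.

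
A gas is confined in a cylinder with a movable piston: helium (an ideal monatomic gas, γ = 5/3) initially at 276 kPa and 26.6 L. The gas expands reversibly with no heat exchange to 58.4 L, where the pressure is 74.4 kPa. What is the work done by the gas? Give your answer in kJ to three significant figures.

Adiabatic: W = (P₁V₁ − P₂V₂)/(γ − 1) with γ = 5/3.
P₁V₁ = 7342 J, P₂V₂ = 4345 J.
W = (7342 − 4345) / 0.6667 = 4495 J.

W ≈ 4.49 kJ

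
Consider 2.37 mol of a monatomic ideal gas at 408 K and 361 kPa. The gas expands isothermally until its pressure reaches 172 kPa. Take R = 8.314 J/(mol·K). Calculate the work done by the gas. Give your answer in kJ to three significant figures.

Isothermal process: W = nRT ln(V₂/V₁) = nRT ln(P₁/P₂).
W = (2.37)(8.314)(408) × ln(361/172)
  = 8039 × ln(2.099) = 8039 × 0.7414
W_by_gas = 5960 J.

W ≈ 5.96 kJ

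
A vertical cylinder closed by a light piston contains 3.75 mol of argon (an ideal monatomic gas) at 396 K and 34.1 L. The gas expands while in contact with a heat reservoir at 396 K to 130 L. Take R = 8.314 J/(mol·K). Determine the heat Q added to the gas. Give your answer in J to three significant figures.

Isothermal ⇒ ΔU = 0, so Q = W = nRT ln(V₂/V₁).
Q = (3.75)(8.314)(396) ln(130/34.1) = 12346 × 1.338 = 16522 J.

Q ≈ 16500 J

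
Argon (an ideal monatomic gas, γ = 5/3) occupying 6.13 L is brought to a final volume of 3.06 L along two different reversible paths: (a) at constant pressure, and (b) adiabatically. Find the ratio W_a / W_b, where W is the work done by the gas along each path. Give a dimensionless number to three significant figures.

W_a / W_b ≈ 0.567

Path (a) isobaric: W = P₁(V₂ − V₁) → W_a/(P₁V₁) = -0.5008.
Path (b) adiabatic: W = P₁V₁(1 − (V₁/V₂)^(γ−1))/(γ−1) → W_b/(P₁V₁) = -0.8837.
W_a / W_b = -0.5008 / -0.8837 = 0.5667.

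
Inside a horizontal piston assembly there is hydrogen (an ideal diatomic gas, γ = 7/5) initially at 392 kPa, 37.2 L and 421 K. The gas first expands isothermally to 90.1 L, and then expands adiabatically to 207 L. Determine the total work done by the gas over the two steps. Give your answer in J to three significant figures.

Step 1 (isothermal): W = P₁V₁ ln(V₂/V₁) = (14582) ln(90.1/37.2) = 12900 J.
After step 1: P = 161.8 kPa, V = 90.1 L, T = 421 K.
Step 2 (adiabatic): W = (P₁V₁ − P₂V₂)/(γ−1) = (14582 − 10455)/0.4 = 10318 J.
W_total = 12900 + 10318 = 23218 J.

W_total ≈ 23200 J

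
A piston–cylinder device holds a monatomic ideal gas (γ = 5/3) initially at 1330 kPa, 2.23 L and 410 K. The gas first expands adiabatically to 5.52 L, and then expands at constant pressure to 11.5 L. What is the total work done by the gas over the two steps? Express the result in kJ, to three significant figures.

Step 1 (adiabatic): W = (P₁V₁ − P₂V₂)/(γ−1) = (2966 − 1621)/0.667 = 2018 J.
After step 1: P = 293.6 kPa, V = 5.52 L, T = 224.1 K.
Step 2 (isobaric): W = PΔV = (293.6 kPa)(11.5 − 5.52 L) = 1756 J.
W_total = 2018 + 1756 = 3774 J.

W_total ≈ 3.77 kJ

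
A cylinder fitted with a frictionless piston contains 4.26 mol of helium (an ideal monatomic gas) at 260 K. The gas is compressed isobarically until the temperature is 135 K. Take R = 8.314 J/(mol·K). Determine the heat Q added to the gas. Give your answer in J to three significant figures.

Isobaric: W = nRΔT = (4.26)(8.314)(-125) = -4427 J.
ΔU = nCᵥΔT with Cᵥ = 3R/2: ΔU = (4.26)(12.47)(-125) = -6641 J.
Q = ΔU + W = -6641 − 4427 = -11068 J.

Q ≈ -11100 J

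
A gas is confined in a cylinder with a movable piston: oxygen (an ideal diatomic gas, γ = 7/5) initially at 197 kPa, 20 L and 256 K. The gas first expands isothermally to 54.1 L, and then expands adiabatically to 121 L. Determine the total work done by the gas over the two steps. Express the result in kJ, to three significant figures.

Step 1 (isothermal): W = P₁V₁ ln(V₂/V₁) = (3940) ln(54.1/20) = 3921 J.
After step 1: P = 72.83 kPa, V = 54.1 L, T = 256 K.
Step 2 (adiabatic): W = (P₁V₁ − P₂V₂)/(γ−1) = (3940 − 2855)/0.4 = 2712 J.
W_total = 3921 + 2712 = 6632 J.

W_total ≈ 6.63 kJ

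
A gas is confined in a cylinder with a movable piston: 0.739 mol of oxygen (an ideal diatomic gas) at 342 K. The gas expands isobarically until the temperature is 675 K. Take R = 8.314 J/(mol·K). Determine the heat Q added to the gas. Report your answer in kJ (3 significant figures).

Q ≈ 7.16 kJ

Isobaric: W = nRΔT = (0.739)(8.314)(333) = 2046 J.
ΔU = nCᵥΔT with Cᵥ = 5R/2: ΔU = (0.739)(20.79)(333) = 5115 J.
Q = ΔU + W = 5115 + 2046 = 7161 J.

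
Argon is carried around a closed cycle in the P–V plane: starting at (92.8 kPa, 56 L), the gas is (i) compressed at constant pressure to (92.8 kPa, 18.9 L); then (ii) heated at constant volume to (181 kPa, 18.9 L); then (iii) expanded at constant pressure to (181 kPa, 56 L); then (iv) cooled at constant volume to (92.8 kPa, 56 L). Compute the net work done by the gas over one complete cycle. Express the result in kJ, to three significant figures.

W_net ≈ 3.27 kJ

Constant-volume legs do no work.
W(i) = (92.8)(18.9 − 56) = -3443 J; W(iii) = (181)(56 − 18.9) = 6715 J.
W_net = -3443 + 6715 = 3272 J (the clockwise enclosed area).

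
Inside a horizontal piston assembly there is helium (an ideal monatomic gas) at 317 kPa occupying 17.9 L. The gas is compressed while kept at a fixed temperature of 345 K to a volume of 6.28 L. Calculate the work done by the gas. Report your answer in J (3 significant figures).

W ≈ -5940 J

Isothermal: W = nRT ln(V₂/V₁) = P₁V₁ ln(V₂/V₁).
P₁V₁ = (317 kPa)(17.9 L) = 5674 J.
W = 5674 × ln(6.28/17.9) = 5674 × -1.047
W_by_gas = -5943 J.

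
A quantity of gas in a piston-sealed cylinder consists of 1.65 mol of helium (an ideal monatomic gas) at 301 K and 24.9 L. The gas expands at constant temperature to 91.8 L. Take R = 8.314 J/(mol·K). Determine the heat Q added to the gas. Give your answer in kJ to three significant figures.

Q ≈ 5.39 kJ

Isothermal ⇒ ΔU = 0, so Q = W = nRT ln(V₂/V₁).
Q = (1.65)(8.314)(301) ln(91.8/24.9) = 4129 × 1.305 = 5387 J.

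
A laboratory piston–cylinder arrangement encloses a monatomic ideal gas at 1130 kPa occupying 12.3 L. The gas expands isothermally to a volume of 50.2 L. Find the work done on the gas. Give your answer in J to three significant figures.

Isothermal: W = nRT ln(V₂/V₁) = P₁V₁ ln(V₂/V₁).
P₁V₁ = (1130 kPa)(12.3 L) = 13899 J.
W = 13899 × ln(50.2/12.3) = 13899 × 1.406
W_by_gas = 19548 J; work on gas = −W_by = -19548 J.

W ≈ -19500 J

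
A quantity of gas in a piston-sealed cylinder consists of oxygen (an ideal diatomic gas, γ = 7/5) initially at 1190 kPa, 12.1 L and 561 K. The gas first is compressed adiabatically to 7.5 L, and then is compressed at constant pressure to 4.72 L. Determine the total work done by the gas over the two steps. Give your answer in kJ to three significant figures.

W_total ≈ -14.1 kJ

Step 1 (adiabatic): W = (P₁V₁ − P₂V₂)/(γ−1) = (14399 − 17435)/0.4 = -7590 J.
After step 1: P = 2325 kPa, V = 7.5 L, T = 679.3 K.
Step 2 (isobaric): W = PΔV = (2325 kPa)(4.72 − 7.5 L) = -6463 J.
W_total = -7590 − 6463 = -14053 J.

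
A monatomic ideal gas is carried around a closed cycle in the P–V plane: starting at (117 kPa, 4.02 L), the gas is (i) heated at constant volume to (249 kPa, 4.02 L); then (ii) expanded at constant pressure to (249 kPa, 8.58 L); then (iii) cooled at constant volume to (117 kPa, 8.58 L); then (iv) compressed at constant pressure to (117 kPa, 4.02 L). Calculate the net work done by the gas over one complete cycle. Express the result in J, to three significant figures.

W_net ≈ 602 J

Constant-volume legs do no work.
W(ii) = (249)(8.58 − 4.02) = 1135 J; W(iv) = (117)(4.02 − 8.58) = -533.5 J.
W_net = 1135 − 533.5 = 601.9 J (the clockwise enclosed area).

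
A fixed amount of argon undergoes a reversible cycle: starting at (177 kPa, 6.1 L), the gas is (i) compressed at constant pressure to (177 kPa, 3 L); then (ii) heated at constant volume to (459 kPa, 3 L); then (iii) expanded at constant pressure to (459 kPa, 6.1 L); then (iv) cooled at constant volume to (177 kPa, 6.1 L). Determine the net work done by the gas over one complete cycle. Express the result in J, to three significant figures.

W_net ≈ 874 J

Constant-volume legs do no work.
W(i) = (177)(3 − 6.1) = -548.7 J; W(iii) = (459)(6.1 − 3) = 1423 J.
W_net = -548.7 + 1423 = 874.2 J (the clockwise enclosed area).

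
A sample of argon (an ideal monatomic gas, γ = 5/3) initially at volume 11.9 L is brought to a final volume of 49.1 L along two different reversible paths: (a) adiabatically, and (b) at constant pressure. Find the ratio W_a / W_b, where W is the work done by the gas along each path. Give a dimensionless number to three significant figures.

Path (a) adiabatic: W = P₁V₁(1 − (V₁/V₂)^(γ−1))/(γ−1) → W_a/(P₁V₁) = 0.9169.
Path (b) isobaric: W = P₁(V₂ − V₁) → W_b/(P₁V₁) = 3.126.
W_a / W_b = 0.9169 / 3.126 = 0.2933.

W_a / W_b ≈ 0.293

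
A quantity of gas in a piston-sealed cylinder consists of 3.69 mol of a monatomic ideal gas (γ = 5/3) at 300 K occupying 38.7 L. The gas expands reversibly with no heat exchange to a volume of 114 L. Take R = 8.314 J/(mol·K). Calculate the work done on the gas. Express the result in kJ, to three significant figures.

W ≈ -7.09 kJ

Adiabatic: TV^(γ−1) = const with γ = 5/3.
T₂ = T₁ (V₁/V₂)^(γ−1) = 300 × (38.7/114)^0.667 = 300 × 0.4866 = 146 K.
W_by = nCᵥ(T₁ − T₂) = (3.69)(12.47)(300 − 146) = 7087 J.
Work on gas = −W_by = -7087 J.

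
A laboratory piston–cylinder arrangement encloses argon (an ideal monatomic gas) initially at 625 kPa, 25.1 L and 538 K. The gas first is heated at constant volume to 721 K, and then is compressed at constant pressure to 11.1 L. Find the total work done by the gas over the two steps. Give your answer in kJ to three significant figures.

Step 1 (isochoric): W = 0 (constant volume).
After step 1: P = 837.6 kPa (V unchanged).
Step 2 (isobaric): W = PΔV = (837.6 kPa)(11.1 − 25.1 L) = -11726 J.
W_total = 0 − 11726 = -11726 J.

W_total ≈ -11.7 kJ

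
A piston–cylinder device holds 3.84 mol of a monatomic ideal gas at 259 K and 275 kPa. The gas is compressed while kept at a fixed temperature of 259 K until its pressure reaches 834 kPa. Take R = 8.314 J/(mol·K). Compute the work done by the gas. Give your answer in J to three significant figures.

W ≈ -9170 J

Isothermal process: W = nRT ln(V₂/V₁) = nRT ln(P₁/P₂).
W = (3.84)(8.314)(259) × ln(275/834)
  = 8269 × ln(0.3297) = 8269 × -1.109
W_by_gas = -9174 J.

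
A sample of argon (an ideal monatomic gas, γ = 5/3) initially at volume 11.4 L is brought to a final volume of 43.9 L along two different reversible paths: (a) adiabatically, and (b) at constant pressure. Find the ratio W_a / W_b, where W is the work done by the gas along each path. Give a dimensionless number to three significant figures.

W_a / W_b ≈ 0.312

Path (a) adiabatic: W = P₁V₁(1 − (V₁/V₂)^(γ−1))/(γ−1) → W_a/(P₁V₁) = 0.8895.
Path (b) isobaric: W = P₁(V₂ − V₁) → W_b/(P₁V₁) = 2.851.
W_a / W_b = 0.8895 / 2.851 = 0.312.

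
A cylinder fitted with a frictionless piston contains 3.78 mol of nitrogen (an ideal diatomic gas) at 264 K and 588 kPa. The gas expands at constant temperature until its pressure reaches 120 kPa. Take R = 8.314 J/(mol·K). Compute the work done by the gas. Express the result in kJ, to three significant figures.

Isothermal process: W = nRT ln(V₂/V₁) = nRT ln(P₁/P₂).
W = (3.78)(8.314)(264) × ln(588/120)
  = 8297 × ln(4.9) = 8297 × 1.589
W_by_gas = 13185 J.

W ≈ 13.2 kJ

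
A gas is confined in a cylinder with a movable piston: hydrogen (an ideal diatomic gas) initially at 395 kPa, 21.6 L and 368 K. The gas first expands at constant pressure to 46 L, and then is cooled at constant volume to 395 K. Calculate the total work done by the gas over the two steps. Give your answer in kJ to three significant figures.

Step 1 (isobaric): W = PΔV = (395 kPa)(46 − 21.6 L) = 9638 J.
Step 2 (isochoric): W = 0 (constant volume).
W_total = 9638 + 0 = 9638 J.

W_total ≈ 9.64 kJ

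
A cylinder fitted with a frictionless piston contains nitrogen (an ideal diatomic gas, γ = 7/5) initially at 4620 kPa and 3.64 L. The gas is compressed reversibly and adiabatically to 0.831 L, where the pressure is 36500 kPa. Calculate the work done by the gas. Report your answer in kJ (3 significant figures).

W ≈ -33.8 kJ

Adiabatic: W = (P₁V₁ − P₂V₂)/(γ − 1) with γ = 7/5.
P₁V₁ = 16817 J, P₂V₂ = 30332 J.
W = (16817 − 30332) / 0.4 = -33787 J.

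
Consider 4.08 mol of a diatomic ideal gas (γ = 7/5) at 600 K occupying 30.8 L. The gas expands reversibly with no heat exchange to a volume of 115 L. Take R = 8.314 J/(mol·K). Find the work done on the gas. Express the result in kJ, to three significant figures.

Adiabatic: TV^(γ−1) = const with γ = 7/5.
T₂ = T₁ (V₁/V₂)^(γ−1) = 600 × (30.8/115)^0.4 = 600 × 0.5904 = 354.2 K.
W_by = nCᵥ(T₁ − T₂) = (4.08)(20.79)(600 − 354.2) = 20841 J.
Work on gas = −W_by = -20841 J.

W ≈ -20.8 kJ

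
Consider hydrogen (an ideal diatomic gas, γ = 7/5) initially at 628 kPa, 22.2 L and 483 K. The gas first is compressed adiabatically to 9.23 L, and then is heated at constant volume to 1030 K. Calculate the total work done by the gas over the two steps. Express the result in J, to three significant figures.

Step 1 (adiabatic): W = (P₁V₁ − P₂V₂)/(γ−1) = (13942 − 19805)/0.4 = -14658 J.
Step 2 (isochoric): W = 0 (constant volume).
W_total = -14658 + 0 = -14658 J.

W_total ≈ -14700 J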